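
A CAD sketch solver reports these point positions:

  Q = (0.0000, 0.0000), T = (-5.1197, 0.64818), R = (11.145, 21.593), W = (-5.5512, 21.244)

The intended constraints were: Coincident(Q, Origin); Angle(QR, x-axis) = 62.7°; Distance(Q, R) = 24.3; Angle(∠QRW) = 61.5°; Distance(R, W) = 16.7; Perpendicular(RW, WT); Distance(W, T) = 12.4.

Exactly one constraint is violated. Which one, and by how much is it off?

Distance(W, T) = 12.4 — off by 8.20.

Q = (0.00, 0.00) ✓; QR at 62.70° ✓; |QR| = 24.30 ✓; ∠QRW = 61.50° ✓; |RW| = 16.70 ✓; ∠(RW, WT) = 90.00° ✓; |WT| = 20.60 ✗.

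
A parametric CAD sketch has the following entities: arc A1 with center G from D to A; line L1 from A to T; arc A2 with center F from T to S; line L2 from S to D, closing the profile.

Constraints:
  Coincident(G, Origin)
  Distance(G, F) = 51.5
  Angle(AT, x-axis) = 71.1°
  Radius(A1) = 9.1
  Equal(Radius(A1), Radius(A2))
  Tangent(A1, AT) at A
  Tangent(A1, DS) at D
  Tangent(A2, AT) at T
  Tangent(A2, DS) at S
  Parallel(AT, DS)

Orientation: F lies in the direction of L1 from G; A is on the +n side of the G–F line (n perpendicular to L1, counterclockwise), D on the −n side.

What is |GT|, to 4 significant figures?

52.30

The slot axis is L1's direction at 71.1°, so u = (cos 71.1°, sin 71.1°) = (0.3239, 0.9461) and n = (−sin 71.1°, cos 71.1°) = (-0.9461, 0.3239). G is at the origin and F lies 51.5 along u from G, so F = 51.5·u = (16.68, 48.72). Tangency of A1 to both parallel lines with radius 9.1 puts A and D at G ± 9.1·n: A = (-8.609, 2.948), D = (8.609, -2.948). Equal radii place T and S the same way about F: T = F + 9.1·n = (8.072, 51.67), S = F − 9.1·n = (25.29, 45.78). Then |GT| = |T − G| = 52.30.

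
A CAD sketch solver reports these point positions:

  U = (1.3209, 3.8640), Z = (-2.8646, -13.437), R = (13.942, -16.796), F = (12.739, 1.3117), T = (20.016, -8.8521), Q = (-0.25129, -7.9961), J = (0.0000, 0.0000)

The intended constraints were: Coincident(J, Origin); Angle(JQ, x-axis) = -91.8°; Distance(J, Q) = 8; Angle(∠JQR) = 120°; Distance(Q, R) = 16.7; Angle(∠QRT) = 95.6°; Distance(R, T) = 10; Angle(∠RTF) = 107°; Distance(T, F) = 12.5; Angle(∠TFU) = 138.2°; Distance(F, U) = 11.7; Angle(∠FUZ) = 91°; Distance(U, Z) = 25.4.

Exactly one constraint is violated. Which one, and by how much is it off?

Distance(U, Z) = 25.4 — off by 7.60.

J = (0.00, 0.00) ✓; JQ at -91.80° ✓; |JQ| = 8.000 ✓; ∠JQR = 120.0° ✓; |QR| = 16.70 ✓; ∠QRT = 95.60° ✓; |RT| = 10.00 ✓; ∠RTF = 107.0° ✓; |TF| = 12.50 ✓; ∠TFU = 138.2° ✓; |FU| = 11.70 ✓; ∠FUZ = 91.00° ✓; |UZ| = 17.80 ✗.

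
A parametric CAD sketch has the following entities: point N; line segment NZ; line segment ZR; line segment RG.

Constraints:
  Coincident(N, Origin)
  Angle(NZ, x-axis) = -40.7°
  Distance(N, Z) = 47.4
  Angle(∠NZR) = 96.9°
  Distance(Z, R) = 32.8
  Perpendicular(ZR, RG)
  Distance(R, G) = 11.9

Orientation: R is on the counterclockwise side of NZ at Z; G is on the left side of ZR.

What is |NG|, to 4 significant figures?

52.13

N is at the origin; NZ runs at -40.7° with length 47.4, so Z = 47.4·(cos -40.7°, sin -40.7°) = (35.94, -30.91). ∠NZR = 96.9°, so ZR runs at -40.7° + (180° − 96.9°) = 42.40° from the x-axis; with |ZR| = 32.8, R = Z + 32.8·(cos 42.40°, sin 42.40°) = (60.16, -8.792). ZR ⟂ RG; with |RG| = 11.9 on the left of ZR, G = R + 11.9·(-0.6743, 0.7385) = (52.13, -0.004727). Then |NG| = |G − N| = 52.13.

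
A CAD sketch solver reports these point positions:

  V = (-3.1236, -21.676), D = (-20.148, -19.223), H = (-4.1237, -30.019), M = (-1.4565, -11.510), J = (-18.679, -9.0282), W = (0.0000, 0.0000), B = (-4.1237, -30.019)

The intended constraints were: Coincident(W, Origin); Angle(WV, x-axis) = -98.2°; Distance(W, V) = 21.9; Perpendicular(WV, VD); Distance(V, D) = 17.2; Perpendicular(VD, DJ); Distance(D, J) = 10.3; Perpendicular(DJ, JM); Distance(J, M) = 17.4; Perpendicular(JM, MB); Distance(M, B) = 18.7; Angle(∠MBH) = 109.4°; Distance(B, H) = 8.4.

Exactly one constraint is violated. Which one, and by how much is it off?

Distance(B, H) = 8.4 — off by 8.40.

W = (0.00, 0.00) ✓; WV at -98.20° ✓; |WV| = 21.90 ✓; ∠(WV, VD) = 90.00° ✓; |VD| = 17.20 ✓; ∠(VD, DJ) = 90.00° ✓; |DJ| = 10.30 ✓; ∠(DJ, JM) = 90.00° ✓; |JM| = 17.40 ✓; ∠(JM, MB) = 90.00° ✓; |MB| = 18.70 ✓; ∠MBH = 109.4° ✓; |BH| = 0.000 ✗.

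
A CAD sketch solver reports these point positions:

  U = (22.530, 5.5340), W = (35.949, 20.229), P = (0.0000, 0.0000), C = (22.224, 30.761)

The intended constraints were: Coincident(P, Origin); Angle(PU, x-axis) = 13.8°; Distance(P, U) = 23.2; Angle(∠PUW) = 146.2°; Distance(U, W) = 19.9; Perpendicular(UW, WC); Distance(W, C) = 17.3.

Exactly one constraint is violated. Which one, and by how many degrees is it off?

Perpendicular(UW, WC) — off by 4.90°.

P = (0.00, 0.00) ✓; PU at 13.80° ✓; |PU| = 23.20 ✓; ∠PUW = 146.2° ✓; |UW| = 19.90 ✓; ∠(UW, WC) = 94.90° ✗; |WC| = 17.30 ✓.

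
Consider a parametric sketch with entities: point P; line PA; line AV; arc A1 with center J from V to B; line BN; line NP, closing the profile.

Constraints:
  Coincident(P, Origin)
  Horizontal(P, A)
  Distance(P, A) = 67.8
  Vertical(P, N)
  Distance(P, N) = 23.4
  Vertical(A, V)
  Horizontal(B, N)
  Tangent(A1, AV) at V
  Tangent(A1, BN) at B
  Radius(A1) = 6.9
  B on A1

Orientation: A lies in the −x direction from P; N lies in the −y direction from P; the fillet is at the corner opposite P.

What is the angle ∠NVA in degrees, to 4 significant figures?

95.81°

The virtual corner opposite P is at (-67.80, -23.40). Tangency of A1 to AV means the radius JV is perpendicular to AV and the tangent condition forces JB to be normal to BN, with radius 6.9, so the center J sits 6.9 in from both sides at J = (-60.90, -16.50). That places the tangent points at V = (-67.80, -16.50) on AV and B = (-60.90, -23.40) on BN. Then cos ∠NVA = VN·VA / (|VN||VA|), giving 95.81°.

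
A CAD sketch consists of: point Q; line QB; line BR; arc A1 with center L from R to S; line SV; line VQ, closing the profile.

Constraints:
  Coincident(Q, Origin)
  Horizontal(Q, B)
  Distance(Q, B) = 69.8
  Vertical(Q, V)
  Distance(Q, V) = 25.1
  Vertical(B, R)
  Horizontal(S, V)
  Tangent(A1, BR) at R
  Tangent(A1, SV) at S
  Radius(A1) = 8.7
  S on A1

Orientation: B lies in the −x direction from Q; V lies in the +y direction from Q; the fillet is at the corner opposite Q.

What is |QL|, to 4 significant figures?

63.26

Q is at the origin; Q and B share the same y with |QB| = 69.8 and B on the −x side, so B = (-69.80, 0.000). Q and V share the same x with |QV| = 25.1 and V on the +y side, so V = (0.000, 25.10). The virtual corner opposite Q is at (-69.80, 25.10). The tangent condition forces LR to be normal to BR and tangency of A1 to SV means the radius LS is perpendicular to SV, with radius 8.7, so the center L sits 8.7 in from both sides at L = (-61.10, 16.40). Then |QL| = |L − Q| = 63.26.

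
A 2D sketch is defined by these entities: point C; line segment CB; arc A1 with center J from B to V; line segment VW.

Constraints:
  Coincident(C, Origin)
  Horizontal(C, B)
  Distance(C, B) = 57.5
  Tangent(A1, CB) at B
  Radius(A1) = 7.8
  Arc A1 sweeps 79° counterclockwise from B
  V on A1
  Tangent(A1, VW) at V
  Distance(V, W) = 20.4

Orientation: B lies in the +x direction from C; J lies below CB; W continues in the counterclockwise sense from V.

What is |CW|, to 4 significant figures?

52.96

C is at the origin; C and B share the same y with |CB| = 57.5 and B on the +x side, so B = (57.50, 0.000). Since A1 is tangent to CB there, JB ⟂ CB, so J = B + (0, -7.8) = (57.50, -7.800). On A1, B sits at bearing 90° from J; a 79° counterclockwise sweep puts V at bearing 169°, so V = J + 7.8·(cos 169°, sin 169°) = (49.84, -6.312). The tangent condition forces JV to be normal to VW, so VW runs along (−sin 169°, cos 169°); with |VW| = 20.4, W = (45.95, -26.34). Then |CW| = |W − C| = 52.96.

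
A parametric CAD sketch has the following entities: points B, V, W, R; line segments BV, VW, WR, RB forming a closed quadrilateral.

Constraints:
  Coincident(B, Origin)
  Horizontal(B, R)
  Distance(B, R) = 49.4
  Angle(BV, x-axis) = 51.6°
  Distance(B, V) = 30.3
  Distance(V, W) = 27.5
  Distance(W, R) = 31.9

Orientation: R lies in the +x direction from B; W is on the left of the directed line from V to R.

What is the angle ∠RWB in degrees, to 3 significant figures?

62.6°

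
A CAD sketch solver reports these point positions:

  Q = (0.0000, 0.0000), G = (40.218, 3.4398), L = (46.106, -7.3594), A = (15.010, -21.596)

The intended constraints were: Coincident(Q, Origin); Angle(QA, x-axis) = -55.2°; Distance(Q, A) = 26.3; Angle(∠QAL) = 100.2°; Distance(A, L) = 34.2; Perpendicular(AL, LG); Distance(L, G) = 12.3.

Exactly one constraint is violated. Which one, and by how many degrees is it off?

Perpendicular(AL, LG) — off by 4.00°.

Q = (0.00, 0.00) ✓; QA at -55.20° ✓; |QA| = 26.30 ✓; ∠QAL = 100.2° ✓; |AL| = 34.20 ✓; ∠(AL, LG) = 94.00° ✗; |LG| = 12.30 ✓.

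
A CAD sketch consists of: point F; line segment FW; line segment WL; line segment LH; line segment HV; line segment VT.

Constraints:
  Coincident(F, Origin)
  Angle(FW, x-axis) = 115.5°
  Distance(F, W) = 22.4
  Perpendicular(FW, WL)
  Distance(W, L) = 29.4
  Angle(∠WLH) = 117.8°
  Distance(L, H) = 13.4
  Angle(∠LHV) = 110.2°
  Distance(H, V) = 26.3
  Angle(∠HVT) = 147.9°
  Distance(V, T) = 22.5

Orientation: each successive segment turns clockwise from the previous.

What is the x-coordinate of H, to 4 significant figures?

27.64

The perpendicularity gives WL at right angles to FW, so WL runs at 25.50°; with |WL| = 29.4, L = (16.89, 32.87). ∠WLH = 117.8° gives LH at -36.70° from the x-axis; with |LH| = 13.4, H = (27.64, 24.87). So H.x = 27.64.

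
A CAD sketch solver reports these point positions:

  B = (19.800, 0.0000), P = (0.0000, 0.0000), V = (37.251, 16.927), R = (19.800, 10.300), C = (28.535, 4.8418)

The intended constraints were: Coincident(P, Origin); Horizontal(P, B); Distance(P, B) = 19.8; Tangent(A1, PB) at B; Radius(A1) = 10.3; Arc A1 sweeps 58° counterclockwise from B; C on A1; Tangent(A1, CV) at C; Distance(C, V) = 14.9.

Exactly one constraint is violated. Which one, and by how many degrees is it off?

Tangent(A1, CV) at C — off by 3.80°.

P = (0.00, 0.00) ✓; P.y = 0.00, B.y = 0.00 ✓; |PB| = 19.80 ✓; ∠(RB, BP) = 90.00° ✓; |RB| = 10.30 ✓; bearing(R→C) − bearing(R→B) = 58.00° ✓; |RC| = 10.30 ✓; ∠(RC, CV) = 93.80° ✗; |CV| = 14.90 ✓.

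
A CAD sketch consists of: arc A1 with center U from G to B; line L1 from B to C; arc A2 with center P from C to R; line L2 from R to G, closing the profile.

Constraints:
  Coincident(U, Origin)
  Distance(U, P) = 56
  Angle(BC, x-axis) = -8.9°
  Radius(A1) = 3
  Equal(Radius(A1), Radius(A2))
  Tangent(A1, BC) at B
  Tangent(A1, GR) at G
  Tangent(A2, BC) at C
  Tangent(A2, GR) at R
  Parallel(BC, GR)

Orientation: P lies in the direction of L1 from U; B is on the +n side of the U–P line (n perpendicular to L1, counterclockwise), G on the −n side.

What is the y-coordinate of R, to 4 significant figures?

-11.63

Tangency of A1 to both parallel lines with radius 3.0 puts B and G at U ± 3.0·n: B = (0.4641, 2.964), G = (-0.4641, -2.964). Equal radii place C and R the same way about P: C = P + 3.0·n = (55.79, -5.700), R = P − 3.0·n = (54.86, -11.63). So R.y = -11.63.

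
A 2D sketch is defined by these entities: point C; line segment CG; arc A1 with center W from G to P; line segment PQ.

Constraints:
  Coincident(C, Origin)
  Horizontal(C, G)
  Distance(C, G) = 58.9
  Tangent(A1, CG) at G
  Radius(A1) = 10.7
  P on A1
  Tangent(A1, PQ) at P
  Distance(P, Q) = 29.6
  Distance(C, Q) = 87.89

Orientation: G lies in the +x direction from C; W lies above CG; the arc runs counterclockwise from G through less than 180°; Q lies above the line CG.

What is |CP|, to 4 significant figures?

68.73

Checks: |WP| = 10.70 ✓; ∠(WP, PQ) = 90.00° ✓; |PQ| = 29.60 ✓; |CQ| = 87.89 ✓.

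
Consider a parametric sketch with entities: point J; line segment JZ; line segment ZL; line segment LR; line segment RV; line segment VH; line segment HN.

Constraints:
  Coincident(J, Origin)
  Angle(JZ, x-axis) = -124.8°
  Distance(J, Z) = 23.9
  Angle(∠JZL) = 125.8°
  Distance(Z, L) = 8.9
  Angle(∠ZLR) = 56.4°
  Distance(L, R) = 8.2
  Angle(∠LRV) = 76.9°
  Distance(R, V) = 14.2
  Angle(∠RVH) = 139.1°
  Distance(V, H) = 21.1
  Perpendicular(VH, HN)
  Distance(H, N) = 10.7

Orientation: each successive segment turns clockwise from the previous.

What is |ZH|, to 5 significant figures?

25.370

J is at the origin; JZ runs at -124.8° with length 23.9, so Z = (-13.640, -19.625). ∠JZL = 125.8° gives ZL at -179.00° from the x-axis; with |ZL| = 8.9, L = (-22.539, -19.781). ∠ZLR = 56.4° gives LR at 57.400° from the x-axis; with |LR| = 8.2, R = (-18.121, -12.873). ∠LRV = 76.9° gives RV at -45.700° from the x-axis; with |RV| = 14.2, V = (-8.2033, -23.036). ∠RVH = 139.1° gives VH at -86.600° from the x-axis; with |VH| = 21.1, H = (-6.9519, -44.098). Then |ZH| = |H − Z| = 25.370.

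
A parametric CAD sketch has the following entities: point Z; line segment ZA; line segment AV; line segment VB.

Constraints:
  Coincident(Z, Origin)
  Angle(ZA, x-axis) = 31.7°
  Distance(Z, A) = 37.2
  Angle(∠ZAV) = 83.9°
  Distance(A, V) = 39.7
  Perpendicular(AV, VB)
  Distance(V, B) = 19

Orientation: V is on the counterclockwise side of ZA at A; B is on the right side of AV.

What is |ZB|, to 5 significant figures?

66.428

Z is at the origin; ZA runs at 31.7° with length 37.2, so A = 37.2·(cos 31.7°, sin 31.7°) = (31.650, 19.548). ∠ZAV = 83.9°, so AV runs at 31.7° + (180° − 83.9°) = 127.80° from the x-axis; with |AV| = 39.7, V = A + 39.7·(cos 127.80°, sin 127.80°) = (7.3178, 50.917). The perpendicularity gives VB at right angles to AV; with |VB| = 19.0 on the right of AV, B = V + 19.0·(0.79016, 0.61291) = (22.331, 62.562). Then |ZB| = |B − Z| = 66.428.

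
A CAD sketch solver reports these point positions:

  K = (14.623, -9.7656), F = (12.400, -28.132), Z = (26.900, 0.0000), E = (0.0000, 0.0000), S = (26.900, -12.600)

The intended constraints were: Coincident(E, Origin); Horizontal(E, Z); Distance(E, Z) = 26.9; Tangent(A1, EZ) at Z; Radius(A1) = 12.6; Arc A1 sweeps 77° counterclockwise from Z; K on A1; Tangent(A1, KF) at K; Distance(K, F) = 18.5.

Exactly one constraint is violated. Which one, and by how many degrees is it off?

Tangent(A1, KF) at K — off by 6.10°.

E = (0.00, 0.00) ✓; E.y = 0.00, Z.y = 0.00 ✓; |EZ| = 26.90 ✓; ∠(SZ, ZE) = 90.00° ✓; |SZ| = 12.60 ✓; bearing(S→K) − bearing(S→Z) = 77.00° ✓; |SK| = 12.60 ✓; ∠(SK, KF) = 83.90° ✗; |KF| = 18.50 ✓.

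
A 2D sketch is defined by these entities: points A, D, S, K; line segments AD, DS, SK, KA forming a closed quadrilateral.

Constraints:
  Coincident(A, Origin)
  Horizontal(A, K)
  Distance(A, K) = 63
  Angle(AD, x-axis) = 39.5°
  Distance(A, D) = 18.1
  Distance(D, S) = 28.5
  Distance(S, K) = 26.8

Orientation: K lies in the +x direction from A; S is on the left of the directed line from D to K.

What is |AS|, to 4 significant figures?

45.18

Checks: |DS| = 28.50 ✓; |SK| = 26.80 ✓.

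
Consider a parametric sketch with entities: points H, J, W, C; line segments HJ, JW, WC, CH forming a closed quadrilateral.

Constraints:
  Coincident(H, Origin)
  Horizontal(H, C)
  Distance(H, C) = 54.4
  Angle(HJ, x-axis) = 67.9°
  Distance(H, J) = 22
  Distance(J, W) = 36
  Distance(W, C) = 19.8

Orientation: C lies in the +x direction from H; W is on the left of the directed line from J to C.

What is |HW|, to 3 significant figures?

47.2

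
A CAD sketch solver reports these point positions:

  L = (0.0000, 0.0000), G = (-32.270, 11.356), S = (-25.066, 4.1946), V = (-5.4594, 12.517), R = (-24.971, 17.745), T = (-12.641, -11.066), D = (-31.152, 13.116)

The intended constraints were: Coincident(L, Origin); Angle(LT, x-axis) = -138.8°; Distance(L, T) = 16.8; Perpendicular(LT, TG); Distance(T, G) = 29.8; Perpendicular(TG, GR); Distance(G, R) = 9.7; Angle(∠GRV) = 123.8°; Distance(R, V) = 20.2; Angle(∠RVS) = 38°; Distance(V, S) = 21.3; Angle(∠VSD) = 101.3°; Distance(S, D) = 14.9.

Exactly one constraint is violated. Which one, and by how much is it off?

Distance(S, D) = 14.9 — off by 4.10.

L = (0.00, 0.00) ✓; LT at -138.8° ✓; |LT| = 16.80 ✓; ∠(LT, TG) = 90.00° ✓; |TG| = 29.80 ✓; ∠(TG, GR) = 90.00° ✓; |GR| = 9.700 ✓; ∠GRV = 123.8° ✓; |RV| = 20.20 ✓; ∠RVS = 38.00° ✓; |VS| = 21.30 ✓; ∠VSD = 101.3° ✓; |SD| = 10.80 ✗.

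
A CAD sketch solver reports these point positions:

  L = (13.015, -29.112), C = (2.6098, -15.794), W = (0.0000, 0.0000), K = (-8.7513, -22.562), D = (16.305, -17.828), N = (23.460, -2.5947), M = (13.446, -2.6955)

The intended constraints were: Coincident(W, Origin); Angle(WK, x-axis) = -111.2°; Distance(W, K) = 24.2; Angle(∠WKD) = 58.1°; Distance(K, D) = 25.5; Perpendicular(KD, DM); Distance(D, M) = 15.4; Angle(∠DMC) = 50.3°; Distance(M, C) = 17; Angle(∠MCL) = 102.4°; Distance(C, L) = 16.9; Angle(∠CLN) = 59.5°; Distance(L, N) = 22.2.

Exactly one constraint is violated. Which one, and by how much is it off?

Distance(L, N) = 22.2 — off by 6.30.

W = (0.00, 0.00) ✓; WK at -111.2° ✓; |WK| = 24.20 ✓; ∠WKD = 58.10° ✓; |KD| = 25.50 ✓; ∠(KD, DM) = 90.00° ✓; |DM| = 15.40 ✓; ∠DMC = 50.30° ✓; |MC| = 17.00 ✓; ∠MCL = 102.4° ✓; |CL| = 16.90 ✓; ∠CLN = 59.50° ✓; |LN| = 28.50 ✗.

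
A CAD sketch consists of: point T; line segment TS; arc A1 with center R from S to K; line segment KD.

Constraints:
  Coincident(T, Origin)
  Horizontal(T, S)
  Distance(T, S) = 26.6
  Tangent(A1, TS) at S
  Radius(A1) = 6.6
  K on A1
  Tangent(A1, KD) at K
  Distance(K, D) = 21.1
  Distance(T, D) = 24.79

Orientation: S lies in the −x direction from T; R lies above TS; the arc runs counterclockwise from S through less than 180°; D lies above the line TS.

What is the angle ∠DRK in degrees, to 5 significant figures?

72.631°

T is at the origin; T and S share the same y with |TS| = 26.6 and S on the −x side, so S = (-26.600, 0.0000). Tangency of A1 to TS means the radius RS is perpendicular to TS, so R = S + (0, 6.6) = (-26.600, 6.6000). Since RK ⟂ KD (tangency), |RD| = √(6.6² + 21.1²) = 22.108 regardless of where K sits on A1. So D lies on both circle(T, 24.79) and circle(R, 22.108); the above-TS intersection is D = (-10.967, 22.232). K is the foot of the tangent from D: K = (-20.753, 3.5389).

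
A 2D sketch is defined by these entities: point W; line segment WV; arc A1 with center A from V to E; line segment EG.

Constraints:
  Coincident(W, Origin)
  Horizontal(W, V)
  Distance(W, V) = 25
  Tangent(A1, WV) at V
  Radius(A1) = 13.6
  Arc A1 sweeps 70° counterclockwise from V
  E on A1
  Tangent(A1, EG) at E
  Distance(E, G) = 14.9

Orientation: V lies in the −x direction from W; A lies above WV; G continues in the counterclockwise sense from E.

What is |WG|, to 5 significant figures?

24.030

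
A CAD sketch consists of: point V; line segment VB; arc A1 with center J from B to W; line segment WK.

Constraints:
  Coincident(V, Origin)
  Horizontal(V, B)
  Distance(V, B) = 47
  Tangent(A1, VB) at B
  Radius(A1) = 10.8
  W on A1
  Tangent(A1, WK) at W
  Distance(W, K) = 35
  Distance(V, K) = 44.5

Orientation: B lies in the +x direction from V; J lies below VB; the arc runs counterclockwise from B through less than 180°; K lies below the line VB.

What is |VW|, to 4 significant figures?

37.70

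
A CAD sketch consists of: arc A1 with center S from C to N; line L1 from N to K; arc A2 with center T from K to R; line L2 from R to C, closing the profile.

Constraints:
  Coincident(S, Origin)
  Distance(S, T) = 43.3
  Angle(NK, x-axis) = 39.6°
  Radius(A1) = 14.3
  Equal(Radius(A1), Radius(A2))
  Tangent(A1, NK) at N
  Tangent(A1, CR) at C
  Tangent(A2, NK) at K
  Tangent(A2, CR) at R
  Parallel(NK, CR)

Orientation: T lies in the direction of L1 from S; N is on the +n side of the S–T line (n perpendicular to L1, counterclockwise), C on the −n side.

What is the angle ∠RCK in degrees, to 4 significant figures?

33.45°

The slot axis is L1's direction at 39.6°, so u = (cos 39.6°, sin 39.6°) = (0.7705, 0.6374) and n = (−sin 39.6°, cos 39.6°) = (-0.6374, 0.7705). S is at the origin and T lies 43.3 along u from S, so T = 43.3·u = (33.36, 27.60). Tangency of A1 to both parallel lines with radius 14.3 puts N and C at S ± 14.3·n: N = (-9.115, 11.02), C = (9.115, -11.02). Equal radii place K and R the same way about T: K = T + 14.3·n = (24.25, 38.62), R = T − 14.3·n = (42.48, 16.58). Then cos ∠RCK = CR·CK / (|CR||CK|), giving 33.45°.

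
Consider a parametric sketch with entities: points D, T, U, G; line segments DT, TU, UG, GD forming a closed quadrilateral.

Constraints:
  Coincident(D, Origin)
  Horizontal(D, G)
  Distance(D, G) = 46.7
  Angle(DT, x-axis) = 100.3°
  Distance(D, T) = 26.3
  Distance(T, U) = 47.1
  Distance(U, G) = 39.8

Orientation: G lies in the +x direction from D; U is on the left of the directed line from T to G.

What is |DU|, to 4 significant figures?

56.40

Checks: |TU| = 47.10 ✓; |UG| = 39.80 ✓.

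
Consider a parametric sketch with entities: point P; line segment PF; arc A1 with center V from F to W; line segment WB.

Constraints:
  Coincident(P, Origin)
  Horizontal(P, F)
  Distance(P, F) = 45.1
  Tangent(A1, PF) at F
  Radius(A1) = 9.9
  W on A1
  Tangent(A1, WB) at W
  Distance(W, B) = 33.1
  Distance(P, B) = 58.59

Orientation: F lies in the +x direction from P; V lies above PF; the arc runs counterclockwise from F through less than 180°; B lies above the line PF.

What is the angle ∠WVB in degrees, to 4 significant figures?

73.35°

Checks: |VW| = 9.900 ✓; ∠(VW, WB) = 90.00° ✓; |WB| = 33.10 ✓; |PB| = 58.59 ✓.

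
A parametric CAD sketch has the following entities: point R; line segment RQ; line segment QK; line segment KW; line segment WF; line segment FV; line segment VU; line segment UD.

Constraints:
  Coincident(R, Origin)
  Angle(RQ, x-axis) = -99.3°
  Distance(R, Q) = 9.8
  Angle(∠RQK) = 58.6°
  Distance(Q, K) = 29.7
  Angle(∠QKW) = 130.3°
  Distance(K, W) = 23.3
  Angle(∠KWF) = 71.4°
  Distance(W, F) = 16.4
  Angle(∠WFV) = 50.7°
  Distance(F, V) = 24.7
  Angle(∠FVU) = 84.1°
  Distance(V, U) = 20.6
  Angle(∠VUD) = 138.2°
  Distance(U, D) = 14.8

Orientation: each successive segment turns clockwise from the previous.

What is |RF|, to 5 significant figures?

28.913

R is at the origin; RQ runs at -99.3° with length 9.8, so Q = (-1.5837, -9.6712). ∠RQK = 58.6° gives QK at 139.30° from the x-axis; with |QK| = 29.7, K = (-24.100, 9.6961). ∠QKW = 130.3° gives KW at 89.600° from the x-axis; with |KW| = 23.3, W = (-23.938, 32.996). ∠KWF = 71.4° gives WF at -19.000° from the x-axis; with |WF| = 16.4, F = (-8.4311, 27.656). Then |RF| = |F − R| = 28.913.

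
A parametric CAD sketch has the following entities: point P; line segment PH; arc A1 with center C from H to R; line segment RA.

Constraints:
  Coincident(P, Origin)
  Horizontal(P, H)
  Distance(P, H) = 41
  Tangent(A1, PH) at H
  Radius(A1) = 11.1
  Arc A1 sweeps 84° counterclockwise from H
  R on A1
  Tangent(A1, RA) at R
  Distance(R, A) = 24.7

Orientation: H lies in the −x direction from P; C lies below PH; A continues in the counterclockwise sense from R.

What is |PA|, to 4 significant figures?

64.61

P is at the origin; PH is horizontal with |PH| = 41.0 and H on the −x side, so H = (-41.00, 0.000). The tangent condition forces CH to be normal to PH, so C = H + (0, -11.1) = (-41.00, -11.10). On A1, H sits at bearing 90° from C; an 84° counterclockwise sweep puts R at bearing 174°, so R = C + 11.1·(cos 174°, sin 174°) = (-52.04, -9.940). The tangent condition forces CR to be normal to RA, so RA runs along (−sin 174°, cos 174°); with |RA| = 24.7, A = (-54.62, -34.50). Then |PA| = |A − P| = 64.61.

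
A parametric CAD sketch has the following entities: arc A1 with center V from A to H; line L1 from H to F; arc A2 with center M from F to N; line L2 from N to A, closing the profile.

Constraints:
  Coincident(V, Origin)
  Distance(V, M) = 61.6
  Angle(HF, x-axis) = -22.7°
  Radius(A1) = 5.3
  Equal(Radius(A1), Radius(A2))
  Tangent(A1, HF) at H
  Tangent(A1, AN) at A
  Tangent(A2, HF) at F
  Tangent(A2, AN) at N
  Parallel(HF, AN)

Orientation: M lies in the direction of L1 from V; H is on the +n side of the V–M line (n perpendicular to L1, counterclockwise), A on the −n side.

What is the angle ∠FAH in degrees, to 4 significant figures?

80.24°

The slot axis is L1's direction at -22.7°, so u = (cos -22.7°, sin -22.7°) = (0.9225, -0.3859) and n = (−sin -22.7°, cos -22.7°) = (0.3859, 0.9225). V is at the origin and M lies 61.6 along u from V, so M = 61.6·u = (56.83, -23.77). Tangency of A1 to both parallel lines with radius 5.3 puts H and A at V ± 5.3·n: H = (2.045, 4.889), A = (-2.045, -4.889). Equal radii place F and N the same way about M: F = M + 5.3·n = (58.87, -18.88), N = M − 5.3·n = (54.78, -28.66). Then cos ∠FAH = AF·AH / (|AF||AH|), giving 80.24°.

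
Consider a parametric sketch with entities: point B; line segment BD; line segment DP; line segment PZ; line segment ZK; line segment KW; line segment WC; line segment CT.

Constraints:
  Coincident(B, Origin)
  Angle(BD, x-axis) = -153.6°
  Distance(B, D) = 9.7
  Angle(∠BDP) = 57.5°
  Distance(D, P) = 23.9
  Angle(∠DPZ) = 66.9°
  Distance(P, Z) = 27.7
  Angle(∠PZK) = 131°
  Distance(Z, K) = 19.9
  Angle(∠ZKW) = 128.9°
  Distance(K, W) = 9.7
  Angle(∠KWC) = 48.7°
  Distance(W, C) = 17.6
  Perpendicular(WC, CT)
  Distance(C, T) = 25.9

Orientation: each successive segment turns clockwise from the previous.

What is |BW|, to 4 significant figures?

26.41

B is at the origin; BD runs at -153.6° with length 9.7, so D = (-8.688, -4.313). ∠BDP = 57.5° gives DP at 83.90° from the x-axis; with |DP| = 23.9, P = (-6.149, 19.45). ∠DPZ = 66.9° gives PZ at -29.20° from the x-axis; with |PZ| = 27.7, Z = (18.03, 5.938). ∠PZK = 131.0° gives ZK at -78.20° from the x-axis; with |ZK| = 19.9, K = (22.10, -13.54). ∠ZKW = 128.9° gives KW at -129.3° from the x-axis; with |KW| = 9.7, W = (15.96, -21.05). Then |BW| = |W − B| = 26.41.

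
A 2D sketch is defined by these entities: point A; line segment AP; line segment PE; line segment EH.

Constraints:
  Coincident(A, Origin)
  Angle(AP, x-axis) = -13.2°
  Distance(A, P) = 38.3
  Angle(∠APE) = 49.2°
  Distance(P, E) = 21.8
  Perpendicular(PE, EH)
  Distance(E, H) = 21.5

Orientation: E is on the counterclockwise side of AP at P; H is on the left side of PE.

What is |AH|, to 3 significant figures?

8.16

∠APE = 49.2°, so PE runs at -13.2° + (180° − 49.2°) = 118° from the x-axis; with |PE| = 21.8, E = P + 21.8·(cos 118°, sin 118°) = (27.2, 10.6). PE is perpendicular to EH; with |EH| = 21.5 on the left of PE, H = E + 21.5·(-0.886, -0.463) = (8.13, 0.613). Then |AH| = |H − A| = 8.16.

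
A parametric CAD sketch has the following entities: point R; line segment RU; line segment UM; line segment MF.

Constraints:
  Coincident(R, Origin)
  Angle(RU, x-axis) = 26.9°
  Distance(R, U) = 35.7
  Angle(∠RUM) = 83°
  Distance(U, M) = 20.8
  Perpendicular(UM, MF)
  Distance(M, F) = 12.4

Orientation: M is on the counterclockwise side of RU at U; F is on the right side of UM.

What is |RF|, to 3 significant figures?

50.6

∠RUM = 83.0°, so UM runs at 26.9° + (180° − 83.0°) = 124° from the x-axis; with |UM| = 20.8, M = U + 20.8·(cos 124°, sin 124°) = (20.2, 33.4). The perpendicularity gives MF at right angles to UM; with |MF| = 12.4 on the right of UM, F = M + 12.4·(0.830, 0.558) = (30.5, 40.3). Then |RF| = |F − R| = 50.6.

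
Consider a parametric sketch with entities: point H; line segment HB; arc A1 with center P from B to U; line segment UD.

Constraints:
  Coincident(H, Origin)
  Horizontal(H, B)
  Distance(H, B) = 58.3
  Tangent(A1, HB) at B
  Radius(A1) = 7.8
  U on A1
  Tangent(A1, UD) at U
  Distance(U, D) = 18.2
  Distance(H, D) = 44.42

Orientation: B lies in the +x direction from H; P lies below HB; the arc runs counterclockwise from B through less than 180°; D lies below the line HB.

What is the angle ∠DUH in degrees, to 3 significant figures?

55.1°

H is at the origin; H and B share the same y with |HB| = 58.3 and B on the +x side, so B = (58.3, 0.00). A1 meets HB tangentially, so PB is at right angles to HB, so P = B + (0, -7.8) = (58.3, -7.80). Since PU ⟂ UD (tangency), |PD| = √(7.8² + 18.2²) = 19.8 regardless of where U sits on A1. So D lies on both circle(H, 44.42) and circle(P, 19.8); the below-HB intersection is D = (40.9, -17.3). U is the foot of the tangent from D: U = (52.2, -2.98).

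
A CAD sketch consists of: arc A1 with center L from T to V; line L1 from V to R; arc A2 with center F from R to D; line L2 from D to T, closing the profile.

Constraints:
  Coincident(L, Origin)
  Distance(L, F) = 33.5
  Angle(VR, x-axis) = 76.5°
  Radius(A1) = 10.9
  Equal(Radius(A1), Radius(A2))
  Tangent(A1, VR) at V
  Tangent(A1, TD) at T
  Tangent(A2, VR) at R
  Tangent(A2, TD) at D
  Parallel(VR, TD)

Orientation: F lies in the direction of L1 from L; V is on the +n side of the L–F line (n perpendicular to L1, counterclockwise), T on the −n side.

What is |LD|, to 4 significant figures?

35.23

Tangency of A1 to both parallel lines with radius 10.9 puts V and T at L ± 10.9·n: V = (-10.60, 2.545), T = (10.60, -2.545). Equal radii place R and D the same way about F: R = F + 10.9·n = (-2.778, 35.12), D = F − 10.9·n = (18.42, 30.03). Then |LD| = |D − L| = 35.23.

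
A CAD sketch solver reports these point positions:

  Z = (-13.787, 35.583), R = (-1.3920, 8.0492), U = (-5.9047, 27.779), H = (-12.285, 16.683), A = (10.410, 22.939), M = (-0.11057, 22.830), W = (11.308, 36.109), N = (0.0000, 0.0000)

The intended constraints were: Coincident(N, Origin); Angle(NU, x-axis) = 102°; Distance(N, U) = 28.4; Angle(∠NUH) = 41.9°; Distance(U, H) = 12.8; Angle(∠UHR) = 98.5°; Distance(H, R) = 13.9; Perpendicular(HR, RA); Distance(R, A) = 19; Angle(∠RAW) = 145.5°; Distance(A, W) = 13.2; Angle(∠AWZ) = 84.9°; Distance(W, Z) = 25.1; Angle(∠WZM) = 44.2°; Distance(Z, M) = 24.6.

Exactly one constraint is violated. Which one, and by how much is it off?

Distance(Z, M) = 24.6 — off by 5.90.

N = (0.00, 0.00) ✓; NU at 102.0° ✓; |NU| = 28.40 ✓; ∠NUH = 41.90° ✓; |UH| = 12.80 ✓; ∠UHR = 98.50° ✓; |HR| = 13.90 ✓; ∠(HR, RA) = 90.00° ✓; |RA| = 19.00 ✓; ∠RAW = 145.5° ✓; |AW| = 13.20 ✓; ∠AWZ = 84.90° ✓; |WZ| = 25.10 ✓; ∠WZM = 44.20° ✓; |ZM| = 18.70 ✗.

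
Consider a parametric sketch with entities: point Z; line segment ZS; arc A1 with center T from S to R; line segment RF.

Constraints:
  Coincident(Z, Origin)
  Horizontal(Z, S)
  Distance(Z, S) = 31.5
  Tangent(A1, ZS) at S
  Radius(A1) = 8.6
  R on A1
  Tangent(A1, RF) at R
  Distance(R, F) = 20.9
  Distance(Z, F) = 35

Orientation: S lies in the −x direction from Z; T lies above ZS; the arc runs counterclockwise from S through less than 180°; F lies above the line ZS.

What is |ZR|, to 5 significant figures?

24.183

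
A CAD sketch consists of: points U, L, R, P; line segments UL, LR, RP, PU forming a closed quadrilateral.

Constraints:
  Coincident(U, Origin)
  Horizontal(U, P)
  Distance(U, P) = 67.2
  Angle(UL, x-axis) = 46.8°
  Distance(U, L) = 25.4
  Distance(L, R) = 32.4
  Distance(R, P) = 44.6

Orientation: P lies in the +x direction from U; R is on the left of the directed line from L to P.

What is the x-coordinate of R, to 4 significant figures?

43.46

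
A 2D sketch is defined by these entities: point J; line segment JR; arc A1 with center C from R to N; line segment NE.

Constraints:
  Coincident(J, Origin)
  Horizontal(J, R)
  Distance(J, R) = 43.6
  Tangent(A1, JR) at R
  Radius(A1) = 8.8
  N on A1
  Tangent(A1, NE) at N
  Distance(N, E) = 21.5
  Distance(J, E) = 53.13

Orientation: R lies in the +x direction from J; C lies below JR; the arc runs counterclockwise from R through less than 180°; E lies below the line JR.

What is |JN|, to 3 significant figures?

37.2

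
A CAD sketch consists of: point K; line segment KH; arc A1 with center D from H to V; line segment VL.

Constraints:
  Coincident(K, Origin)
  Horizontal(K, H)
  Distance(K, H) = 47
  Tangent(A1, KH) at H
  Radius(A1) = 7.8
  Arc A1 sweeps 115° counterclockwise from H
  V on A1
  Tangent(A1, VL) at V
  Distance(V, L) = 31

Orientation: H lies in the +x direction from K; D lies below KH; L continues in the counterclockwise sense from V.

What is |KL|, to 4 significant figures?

65.94

On A1, H sits at bearing 90° from D; a 115° counterclockwise sweep puts V at bearing 205°, so V = D + 7.8·(cos 205°, sin 205°) = (39.93, -11.10). Tangency of A1 to VL means the radius DV is perpendicular to VL, so VL runs along (−sin 205°, cos 205°); with |VL| = 31.0, L = (53.03, -39.19). Then |KL| = |L − K| = 65.94.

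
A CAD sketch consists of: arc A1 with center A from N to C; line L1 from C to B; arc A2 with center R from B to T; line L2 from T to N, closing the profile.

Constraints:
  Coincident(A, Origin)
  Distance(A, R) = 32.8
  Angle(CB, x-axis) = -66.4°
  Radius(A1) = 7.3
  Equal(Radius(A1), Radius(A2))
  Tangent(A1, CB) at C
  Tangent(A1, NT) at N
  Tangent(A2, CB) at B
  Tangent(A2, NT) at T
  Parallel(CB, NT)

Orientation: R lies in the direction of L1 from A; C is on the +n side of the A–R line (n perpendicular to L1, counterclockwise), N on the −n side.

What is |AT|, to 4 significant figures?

33.60

Tangency of A1 to both parallel lines with radius 7.3 puts C and N at A ± 7.3·n: C = (6.689, 2.923), N = (-6.689, -2.923). Equal radii place B and T the same way about R: B = R + 7.3·n = (19.82, -27.13), T = R − 7.3·n = (6.442, -32.98). Then |AT| = |T − A| = 33.60.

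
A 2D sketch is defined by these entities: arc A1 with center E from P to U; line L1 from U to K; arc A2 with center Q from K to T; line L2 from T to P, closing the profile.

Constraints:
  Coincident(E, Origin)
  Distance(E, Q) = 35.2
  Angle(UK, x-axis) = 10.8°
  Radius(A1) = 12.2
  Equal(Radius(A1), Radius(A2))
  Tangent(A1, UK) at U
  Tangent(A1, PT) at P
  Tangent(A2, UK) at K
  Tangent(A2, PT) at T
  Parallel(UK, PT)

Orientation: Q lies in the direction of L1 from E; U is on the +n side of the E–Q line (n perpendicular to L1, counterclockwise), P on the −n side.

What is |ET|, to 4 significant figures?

37.25

The slot axis is L1's direction at 10.8°, so u = (cos 10.8°, sin 10.8°) = (0.9823, 0.1874) and n = (−sin 10.8°, cos 10.8°) = (-0.1874, 0.9823). E is at the origin and Q lies 35.2 along u from E, so Q = 35.2·u = (34.58, 6.596). Tangency of A1 to both parallel lines with radius 12.2 puts U and P at E ± 12.2·n: U = (-2.286, 11.98), P = (2.286, -11.98). Equal radii place K and T the same way about Q: K = Q + 12.2·n = (32.29, 18.58), T = Q − 12.2·n = (36.86, -5.388). Then |ET| = |T − E| = 37.25.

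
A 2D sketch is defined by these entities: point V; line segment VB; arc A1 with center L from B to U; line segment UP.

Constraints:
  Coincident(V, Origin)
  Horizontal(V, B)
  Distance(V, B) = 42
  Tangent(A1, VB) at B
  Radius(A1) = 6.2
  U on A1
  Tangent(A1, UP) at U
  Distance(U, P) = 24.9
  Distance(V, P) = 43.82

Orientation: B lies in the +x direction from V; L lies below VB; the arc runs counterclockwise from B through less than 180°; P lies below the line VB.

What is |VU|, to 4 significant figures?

36.26

Checks: |LU| = 6.200 ✓; ∠(LU, UP) = 90.00° ✓; |UP| = 24.90 ✓; |VP| = 43.82 ✓.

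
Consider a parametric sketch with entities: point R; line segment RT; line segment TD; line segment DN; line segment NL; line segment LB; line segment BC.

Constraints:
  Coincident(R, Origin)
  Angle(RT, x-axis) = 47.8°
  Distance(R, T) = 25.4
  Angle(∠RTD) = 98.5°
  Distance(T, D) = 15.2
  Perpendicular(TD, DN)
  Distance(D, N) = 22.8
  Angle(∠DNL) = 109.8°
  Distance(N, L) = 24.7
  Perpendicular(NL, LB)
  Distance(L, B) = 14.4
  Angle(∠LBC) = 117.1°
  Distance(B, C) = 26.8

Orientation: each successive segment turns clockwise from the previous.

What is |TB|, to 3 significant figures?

21.8

∠DNL = 109.8° gives NL at 166° from the x-axis; with |NL| = 24.7, L = (-6.92, -2.65). NL ⟂ LB, so LB runs at 76.1°; with |LB| = 14.4, B = (-3.46, 11.3). Then |TB| = |B − T| = 21.8.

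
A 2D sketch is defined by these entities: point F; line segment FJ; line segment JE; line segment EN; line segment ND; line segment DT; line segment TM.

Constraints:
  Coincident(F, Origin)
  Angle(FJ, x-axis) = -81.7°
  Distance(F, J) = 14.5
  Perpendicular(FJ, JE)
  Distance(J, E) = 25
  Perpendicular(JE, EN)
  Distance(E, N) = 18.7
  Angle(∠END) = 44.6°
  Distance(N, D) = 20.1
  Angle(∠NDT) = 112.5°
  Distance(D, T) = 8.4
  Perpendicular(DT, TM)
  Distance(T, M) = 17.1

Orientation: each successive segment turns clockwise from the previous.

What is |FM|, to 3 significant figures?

31.9

∠NDT = 112.5° gives DT at -105° from the x-axis; with |DT| = 8.4, T = (-11.4, -19.7). DT ⟂ TM, so TM runs at 165°; with |TM| = 17.1, M = (-28.0, -15.4). Then |FM| = |M − F| = 31.9.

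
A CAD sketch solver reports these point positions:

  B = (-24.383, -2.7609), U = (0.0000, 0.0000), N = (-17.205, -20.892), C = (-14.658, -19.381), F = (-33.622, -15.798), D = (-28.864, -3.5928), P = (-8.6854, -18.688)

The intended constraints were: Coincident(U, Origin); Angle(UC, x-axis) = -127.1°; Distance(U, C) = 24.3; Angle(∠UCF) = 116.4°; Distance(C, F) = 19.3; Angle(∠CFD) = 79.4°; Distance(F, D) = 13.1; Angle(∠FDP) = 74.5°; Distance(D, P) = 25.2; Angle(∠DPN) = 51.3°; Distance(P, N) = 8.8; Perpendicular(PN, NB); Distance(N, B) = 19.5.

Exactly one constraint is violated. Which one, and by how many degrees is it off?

Perpendicular(PN, NB) — off by 7.09°.

U = (0.00, 0.00) ✓; UC at -127.1° ✓; |UC| = 24.30 ✓; ∠UCF = 116.4° ✓; |CF| = 19.30 ✓; ∠CFD = 79.40° ✓; |FD| = 13.10 ✓; ∠FDP = 74.50° ✓; |DP| = 25.20 ✓; ∠DPN = 51.30° ✓; |PN| = 8.800 ✓; ∠(PN, NB) = 82.91° ✗; |NB| = 19.50 ✓.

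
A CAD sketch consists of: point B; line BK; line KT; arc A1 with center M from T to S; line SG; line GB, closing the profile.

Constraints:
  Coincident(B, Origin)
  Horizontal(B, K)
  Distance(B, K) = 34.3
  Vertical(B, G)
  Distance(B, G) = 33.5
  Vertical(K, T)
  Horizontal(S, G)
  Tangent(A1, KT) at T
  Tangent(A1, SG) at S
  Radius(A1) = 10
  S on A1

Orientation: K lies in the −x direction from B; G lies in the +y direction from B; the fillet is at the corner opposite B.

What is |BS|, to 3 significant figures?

41.4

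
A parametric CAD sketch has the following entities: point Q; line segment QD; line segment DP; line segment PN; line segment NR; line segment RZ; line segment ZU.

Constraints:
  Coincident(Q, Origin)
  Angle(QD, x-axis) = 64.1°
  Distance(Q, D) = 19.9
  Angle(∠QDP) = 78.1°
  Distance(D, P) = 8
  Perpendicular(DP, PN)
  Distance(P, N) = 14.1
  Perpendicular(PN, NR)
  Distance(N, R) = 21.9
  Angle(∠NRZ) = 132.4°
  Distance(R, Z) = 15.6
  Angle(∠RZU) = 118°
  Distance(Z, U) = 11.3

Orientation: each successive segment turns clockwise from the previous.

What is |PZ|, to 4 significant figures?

32.52

PN is perpendicular to NR, so NR runs at 142.2°; with |NR| = 21.9, R = (-10.93, 15.28). ∠NRZ = 132.4° gives RZ at 94.60° from the x-axis; with |RZ| = 15.6, Z = (-12.18, 30.83). Then |PZ| = |Z − P| = 32.52.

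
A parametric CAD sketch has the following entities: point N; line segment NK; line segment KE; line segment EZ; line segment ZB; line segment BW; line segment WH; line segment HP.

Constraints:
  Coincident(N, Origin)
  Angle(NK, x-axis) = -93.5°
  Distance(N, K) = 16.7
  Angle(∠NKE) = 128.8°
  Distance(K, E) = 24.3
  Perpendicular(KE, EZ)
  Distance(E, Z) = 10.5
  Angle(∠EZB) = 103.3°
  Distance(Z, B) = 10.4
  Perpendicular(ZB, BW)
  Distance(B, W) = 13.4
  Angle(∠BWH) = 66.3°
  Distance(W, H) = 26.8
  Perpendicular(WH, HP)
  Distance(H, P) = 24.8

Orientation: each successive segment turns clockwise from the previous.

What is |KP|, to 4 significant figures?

43.97

N is at the origin; NK runs at -93.5° with length 16.7, so K = (-1.020, -16.67). ∠NKE = 128.8° gives KE at -144.7° from the x-axis; with |KE| = 24.3, E = (-20.85, -30.71). KE is perpendicular to EZ, so EZ runs at 125.3°; with |EZ| = 10.5, Z = (-26.92, -22.14). ∠EZB = 103.3° gives ZB at 48.60° from the x-axis; with |ZB| = 10.4, B = (-20.04, -14.34). The perpendicularity gives BW at right angles to ZB, so BW runs at -41.40°; with |BW| = 13.4, W = (-9.990, -23.20). ∠BWH = 66.3° gives WH at -155.1° from the x-axis; with |WH| = 26.8, H = (-34.30, -34.49). The perpendicularity gives HP at right angles to WH, so HP runs at 114.9°; with |HP| = 24.8, P = (-44.74, -11.99). Then |KP| = |P − K| = 43.97.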